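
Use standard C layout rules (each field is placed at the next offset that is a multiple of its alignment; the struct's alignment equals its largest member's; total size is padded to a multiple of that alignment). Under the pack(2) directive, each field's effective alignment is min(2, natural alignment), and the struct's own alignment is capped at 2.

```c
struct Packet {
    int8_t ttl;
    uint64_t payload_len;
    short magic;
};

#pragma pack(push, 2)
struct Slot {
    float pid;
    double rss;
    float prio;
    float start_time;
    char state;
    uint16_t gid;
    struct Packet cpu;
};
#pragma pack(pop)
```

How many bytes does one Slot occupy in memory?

48

Packet: @0: ttl [1B, align 1] → 1; +7 pad (align 8); @8: payload_len [8B, align 8] → 16; @16: magic [2B, align 2] → 18; +6 tail pad (align 8); size 24, align 8
@0: pid [4B, align 2] → 4
@4: rss [8B, align 2] → 12
@12: prio [4B, align 2] → 16
@16: start_time [4B, align 2] → 20
@20: state [1B, align 1] → 21
+1 pad (align 2)
@22: gid [2B, align 2] → 24
@24: cpu [24B, align 2] → 48
size 48, align 2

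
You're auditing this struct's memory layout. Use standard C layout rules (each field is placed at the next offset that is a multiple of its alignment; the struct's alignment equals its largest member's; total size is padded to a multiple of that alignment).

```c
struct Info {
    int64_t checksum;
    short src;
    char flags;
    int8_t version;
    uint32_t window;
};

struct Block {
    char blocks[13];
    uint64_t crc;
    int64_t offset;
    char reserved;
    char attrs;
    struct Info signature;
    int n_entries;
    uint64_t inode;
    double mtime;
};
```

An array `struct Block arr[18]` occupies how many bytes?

Info: @0: checksum [8B, align 8] → 8; @8: src [2B, align 2] → 10; @10: flags [1B, align 1] → 11; @11: version [1B, align 1] → 12; @12: window [4B, align 4] → 16; size 16, align 8
@0: blocks [13B, align 1] → 13
+3 pad (align 8)
@16: crc [8B, align 8] → 24
@24: offset [8B, align 8] → 32
@32: reserved [1B, align 1] → 33
@33: attrs [1B, align 1] → 34
+6 pad (align 8)
@40: signature [16B, align 8] → 56
@56: n_entries [4B, align 4] → 60
+4 pad (align 8)
@64: inode [8B, align 8] → 72
@72: mtime [8B, align 8] → 80
size 80, align 8
array of 18: 18 × 80 = 1440

1440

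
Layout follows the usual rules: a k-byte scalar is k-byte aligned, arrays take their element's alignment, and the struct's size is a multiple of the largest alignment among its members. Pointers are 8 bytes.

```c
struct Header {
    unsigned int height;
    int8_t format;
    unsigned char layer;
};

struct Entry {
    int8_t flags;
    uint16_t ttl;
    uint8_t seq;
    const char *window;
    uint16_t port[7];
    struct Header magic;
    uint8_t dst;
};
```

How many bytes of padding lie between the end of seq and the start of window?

3

Header: height at 0 (size 4, align 4) → ends 4; format at 4 (size 1, align 1) → ends 5; layer at 5 (size 1, align 1) → ends 6; tail pad 2 to reach multiple of 4; total 8 bytes, alignment 4
flags at 0 (size 1, align 1) → ends 1
pad 1 to align 2 for ttl
ttl at 2 (size 2, align 2) → ends 4
seq at 4 (size 1, align 1) → ends 5
pad 3 to align 8 for window
window at 8 (size 8, align 8) → ends 16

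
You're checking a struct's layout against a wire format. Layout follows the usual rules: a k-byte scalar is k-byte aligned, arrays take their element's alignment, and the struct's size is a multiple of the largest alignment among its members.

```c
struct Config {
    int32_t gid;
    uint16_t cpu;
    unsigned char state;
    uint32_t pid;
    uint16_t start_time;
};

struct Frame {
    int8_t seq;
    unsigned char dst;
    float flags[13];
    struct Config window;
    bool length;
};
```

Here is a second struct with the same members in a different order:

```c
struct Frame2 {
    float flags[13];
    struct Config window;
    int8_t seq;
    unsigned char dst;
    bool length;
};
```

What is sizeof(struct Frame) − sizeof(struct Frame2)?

Config: 0..4  gid  (4B, 4-aligned); 4..6  cpu  (2B, 2-aligned); 6..7  state  (1B, 1-aligned); 7..8  -- padding (1B); 8..12  pid  (4B, 4-aligned); 12..14  start_time  (2B, 2-aligned); 14..16  -- tail padding (2B); sizeof = 16, alignof = 4
0..1  seq  (1B, 1-aligned)
1..2  dst  (1B, 1-aligned)
2..4  -- padding (2B)
4..56  flags  (52B, 4-aligned)
56..72  window  (16B, 4-aligned)
72..73  length  (1B, 1-aligned)
73..76  -- tail padding (3B)
sizeof = 76, alignof = 4
— Frame2 —
0..52  flags  (52B, 4-aligned)
52..68  window  (16B, 4-aligned)
68..69  seq  (1B, 1-aligned)
69..70  dst  (1B, 1-aligned)
70..71  length  (1B, 1-aligned)
71..72  -- tail padding (1B)
sizeof = 72, alignof = 4
76 − 72 = 4

4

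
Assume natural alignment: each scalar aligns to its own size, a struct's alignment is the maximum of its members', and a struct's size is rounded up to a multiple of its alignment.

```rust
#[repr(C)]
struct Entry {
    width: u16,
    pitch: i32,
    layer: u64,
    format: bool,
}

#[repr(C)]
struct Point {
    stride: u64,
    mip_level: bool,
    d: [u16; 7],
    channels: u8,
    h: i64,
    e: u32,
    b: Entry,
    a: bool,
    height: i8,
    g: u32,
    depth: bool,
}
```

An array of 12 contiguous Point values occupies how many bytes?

Entry: @0: width [2B, align 2] → 2; +2 pad (align 4); @4: pitch [4B, align 4] → 8; @8: layer [8B, align 8] → 16; @16: format [1B, align 1] → 17; +7 tail pad (align 8); size 24, align 8
@0: stride [8B, align 8] → 8
@8: mip_level [1B, align 1] → 9
+1 pad (align 2)
@10: d [14B, align 2] → 24
@24: channels [1B, align 1] → 25
+7 pad (align 8)
@32: h [8B, align 8] → 40
@40: e [4B, align 4] → 44
+4 pad (align 8)
@48: b [24B, align 8] → 72
@72: a [1B, align 1] → 73
@73: height [1B, align 1] → 74
+2 pad (align 4)
@76: g [4B, align 4] → 80
@80: depth [1B, align 1] → 81
+7 tail pad (align 8)
size 88, align 8
array of 12: 12 × 88 = 1056

1056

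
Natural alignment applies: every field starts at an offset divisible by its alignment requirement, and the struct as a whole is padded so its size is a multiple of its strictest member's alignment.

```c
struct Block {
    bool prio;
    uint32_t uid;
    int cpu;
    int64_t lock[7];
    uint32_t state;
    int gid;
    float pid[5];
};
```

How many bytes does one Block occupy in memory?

104

0..1  prio  (1B, 1-aligned)
1..4  -- padding (3B)
4..8  uid  (4B, 4-aligned)
8..12  cpu  (4B, 4-aligned)
12..16  -- padding (4B)
16..72  lock  (56B, 8-aligned)
72..76  state  (4B, 4-aligned)
76..80  gid  (4B, 4-aligned)
80..100  pid  (20B, 4-aligned)
100..104  -- tail padding (4B)
sizeof = 104, alignof = 8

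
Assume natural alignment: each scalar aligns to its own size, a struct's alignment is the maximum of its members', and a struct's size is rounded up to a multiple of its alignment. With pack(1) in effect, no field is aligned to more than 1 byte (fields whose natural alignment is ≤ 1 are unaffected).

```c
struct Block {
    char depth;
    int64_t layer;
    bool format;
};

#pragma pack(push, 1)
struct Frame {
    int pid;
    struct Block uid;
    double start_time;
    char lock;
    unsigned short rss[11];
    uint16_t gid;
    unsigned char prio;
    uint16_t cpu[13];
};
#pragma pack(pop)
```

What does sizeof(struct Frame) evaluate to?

Block: depth at 0 (size 1, align 1) → ends 1; pad 7 to align 8 for layer; layer at 8 (size 8, align 8) → ends 16; format at 16 (size 1, align 1) → ends 17; tail pad 7 to reach multiple of 8; total 24 bytes, alignment 8
pid at 0 (size 4, align 1) → ends 4
uid at 4 (size 24, align 1) → ends 28
start_time at 28 (size 8, align 1) → ends 36
lock at 36 (size 1, align 1) → ends 37
rss at 37 (size 22, align 1) → ends 59
gid at 59 (size 2, align 1) → ends 61
prio at 61 (size 1, align 1) → ends 62
cpu at 62 (size 26, align 1) → ends 88
total 88 bytes, alignment 1

88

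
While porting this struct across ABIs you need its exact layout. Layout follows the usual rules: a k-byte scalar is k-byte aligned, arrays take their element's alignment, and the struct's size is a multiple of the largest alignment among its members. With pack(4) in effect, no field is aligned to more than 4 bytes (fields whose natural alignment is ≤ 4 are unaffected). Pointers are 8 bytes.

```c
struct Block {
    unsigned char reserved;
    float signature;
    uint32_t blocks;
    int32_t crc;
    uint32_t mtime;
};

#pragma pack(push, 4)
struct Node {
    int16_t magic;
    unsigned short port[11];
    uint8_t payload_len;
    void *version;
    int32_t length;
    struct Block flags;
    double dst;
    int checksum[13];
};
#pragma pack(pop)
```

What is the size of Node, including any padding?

120

Block: 0..1  reserved  (1B, 1-aligned); 1..4  -- padding (3B); 4..8  signature  (4B, 4-aligned); 8..12  blocks  (4B, 4-aligned); 12..16  crc  (4B, 4-aligned); 16..20  mtime  (4B, 4-aligned); sizeof = 20, alignof = 4
0..2  magic  (2B, 2-aligned)
2..24  port  (22B, 2-aligned)
24..25  payload_len  (1B, 1-aligned)
25..28  -- padding (3B)
28..36  version  (8B, 4-aligned)
36..40  length  (4B, 4-aligned)
40..60  flags  (20B, 4-aligned)
60..68  dst  (8B, 4-aligned)
68..120  checksum  (52B, 4-aligned)
sizeof = 120, alignof = 4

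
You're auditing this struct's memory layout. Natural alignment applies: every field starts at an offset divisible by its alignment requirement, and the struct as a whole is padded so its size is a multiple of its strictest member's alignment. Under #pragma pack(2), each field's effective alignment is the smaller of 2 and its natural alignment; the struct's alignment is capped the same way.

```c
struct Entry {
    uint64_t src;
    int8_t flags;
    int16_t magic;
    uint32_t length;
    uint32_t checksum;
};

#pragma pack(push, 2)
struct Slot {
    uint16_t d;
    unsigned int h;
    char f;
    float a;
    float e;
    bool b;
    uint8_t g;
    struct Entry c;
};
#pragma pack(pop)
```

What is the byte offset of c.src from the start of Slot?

Entry: @0: src [8B, align 8] → 8; @8: flags [1B, align 1] → 9; +1 pad (align 2); @10: magic [2B, align 2] → 12; @12: length [4B, align 4] → 16; @16: checksum [4B, align 4] → 20; +4 tail pad (align 8); size 24, align 8
@0: d [2B, align 2] → 2
@2: h [4B, align 2] → 6
@6: f [1B, align 1] → 7
+1 pad (align 2)
@8: a [4B, align 2] → 12
@12: e [4B, align 2] → 16
@16: b [1B, align 1] → 17
@17: g [1B, align 1] → 18
@18: c [24B, align 2] → 42
within Entry: src at 0
18 + 0 = 18

18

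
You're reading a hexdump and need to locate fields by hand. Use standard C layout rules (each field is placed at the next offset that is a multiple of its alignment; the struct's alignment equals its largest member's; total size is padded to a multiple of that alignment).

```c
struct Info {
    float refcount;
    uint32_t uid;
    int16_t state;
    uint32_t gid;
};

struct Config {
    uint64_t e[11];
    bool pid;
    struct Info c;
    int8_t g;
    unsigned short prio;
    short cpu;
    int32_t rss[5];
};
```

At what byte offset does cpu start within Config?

Info: @0: refcount [4B, align 4] → 4; @4: uid [4B, align 4] → 8; @8: state [2B, align 2] → 10; +2 pad (align 4); @12: gid [4B, align 4] → 16; size 16, align 4
@0: e [88B, align 8] → 88
@88: pid [1B, align 1] → 89
+3 pad (align 4)
@92: c [16B, align 4] → 108
@108: g [1B, align 1] → 109
+1 pad (align 2)
@110: prio [2B, align 2] → 112
@112: cpu [2B, align 2] → 114

112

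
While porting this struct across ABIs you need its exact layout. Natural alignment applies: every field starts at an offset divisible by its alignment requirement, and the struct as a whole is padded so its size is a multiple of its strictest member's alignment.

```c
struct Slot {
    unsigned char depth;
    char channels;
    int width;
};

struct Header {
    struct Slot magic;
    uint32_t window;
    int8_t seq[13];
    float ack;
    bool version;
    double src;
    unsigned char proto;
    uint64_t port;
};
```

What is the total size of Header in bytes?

64 bytes

Slot: @0: depth [1B, align 1] → 1; @1: channels [1B, align 1] → 2; +2 pad (align 4); @4: width [4B, align 4] → 8; size 8, align 4
@0: magic [8B, align 4] → 8
@8: window [4B, align 4] → 12
@12: seq [13B, align 1] → 25
+3 pad (align 4)
@28: ack [4B, align 4] → 32
@32: version [1B, align 1] → 33
+7 pad (align 8)
@40: src [8B, align 8] → 48
@48: proto [1B, align 1] → 49
+7 pad (align 8)
@56: port [8B, align 8] → 64
size 64, align 8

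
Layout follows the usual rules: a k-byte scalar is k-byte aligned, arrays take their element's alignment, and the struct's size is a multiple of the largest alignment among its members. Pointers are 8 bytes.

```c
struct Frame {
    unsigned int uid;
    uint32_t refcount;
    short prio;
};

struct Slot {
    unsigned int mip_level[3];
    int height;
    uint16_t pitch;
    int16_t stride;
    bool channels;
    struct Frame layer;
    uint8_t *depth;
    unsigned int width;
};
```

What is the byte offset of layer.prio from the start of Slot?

Frame: uid at 0 (size 4, align 4) → ends 4; refcount at 4 (size 4, align 4) → ends 8; prio at 8 (size 2, align 2) → ends 10; tail pad 2 to reach multiple of 4; total 12 bytes, alignment 4
mip_level at 0 (size 12, align 4) → ends 12
height at 12 (size 4, align 4) → ends 16
pitch at 16 (size 2, align 2) → ends 18
stride at 18 (size 2, align 2) → ends 20
channels at 20 (size 1, align 1) → ends 21
pad 3 to align 4 for layer
layer at 24 (size 12, align 4) → ends 36
within Frame: prio at 8
24 + 8 = 32

32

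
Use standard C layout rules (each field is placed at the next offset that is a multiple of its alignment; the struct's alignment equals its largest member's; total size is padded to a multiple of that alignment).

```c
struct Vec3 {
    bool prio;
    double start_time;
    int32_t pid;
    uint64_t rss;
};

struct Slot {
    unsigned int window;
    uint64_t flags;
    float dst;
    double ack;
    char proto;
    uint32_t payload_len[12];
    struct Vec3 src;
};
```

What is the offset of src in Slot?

88

Vec3: prio at 0 (size 1, align 1) → ends 1; pad 7 to align 8 for start_time; start_time at 8 (size 8, align 8) → ends 16; pid at 16 (size 4, align 4) → ends 20; pad 4 to align 8 for rss; rss at 24 (size 8, align 8) → ends 32; total 32 bytes, alignment 8
window at 0 (size 4, align 4) → ends 4
pad 4 to align 8 for flags
flags at 8 (size 8, align 8) → ends 16
dst at 16 (size 4, align 4) → ends 20
pad 4 to align 8 for ack
ack at 24 (size 8, align 8) → ends 32
proto at 32 (size 1, align 1) → ends 33
pad 3 to align 4 for payload_len
payload_len at 36 (size 48, align 4) → ends 84
pad 4 to align 8 for src
src at 88 (size 32, align 8) → ends 120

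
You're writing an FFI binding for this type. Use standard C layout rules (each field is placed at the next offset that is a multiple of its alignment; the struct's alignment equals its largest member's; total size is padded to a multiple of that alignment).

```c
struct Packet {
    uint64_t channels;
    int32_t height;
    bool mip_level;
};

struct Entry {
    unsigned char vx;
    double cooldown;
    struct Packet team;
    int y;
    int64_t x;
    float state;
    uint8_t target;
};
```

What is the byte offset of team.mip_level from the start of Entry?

Packet: channels at 0 (size 8, align 8) → ends 8; height at 8 (size 4, align 4) → ends 12; mip_level at 12 (size 1, align 1) → ends 13; tail pad 3 to reach multiple of 8; total 16 bytes, alignment 8
vx at 0 (size 1, align 1) → ends 1
pad 7 to align 8 for cooldown
cooldown at 8 (size 8, align 8) → ends 16
team at 16 (size 16, align 8) → ends 32
within Packet: mip_level at 12
16 + 12 = 28

28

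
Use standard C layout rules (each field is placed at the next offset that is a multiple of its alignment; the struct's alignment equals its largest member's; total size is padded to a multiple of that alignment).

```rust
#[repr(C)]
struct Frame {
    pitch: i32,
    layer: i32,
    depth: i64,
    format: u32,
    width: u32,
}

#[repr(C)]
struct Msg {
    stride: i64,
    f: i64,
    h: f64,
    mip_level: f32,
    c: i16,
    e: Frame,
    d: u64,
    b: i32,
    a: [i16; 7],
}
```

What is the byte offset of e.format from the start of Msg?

48

Frame: 0..4  pitch  (4B, 4-aligned); 4..8  layer  (4B, 4-aligned); 8..16  depth  (8B, 8-aligned); 16..20  format  (4B, 4-aligned); 20..24  width  (4B, 4-aligned); sizeof = 24, alignof = 8
0..8  stride  (8B, 8-aligned)
8..16  f  (8B, 8-aligned)
16..24  h  (8B, 8-aligned)
24..28  mip_level  (4B, 4-aligned)
28..30  c  (2B, 2-aligned)
30..32  -- padding (2B)
32..56  e  (24B, 8-aligned)
within Frame: format at 16
32 + 16 = 48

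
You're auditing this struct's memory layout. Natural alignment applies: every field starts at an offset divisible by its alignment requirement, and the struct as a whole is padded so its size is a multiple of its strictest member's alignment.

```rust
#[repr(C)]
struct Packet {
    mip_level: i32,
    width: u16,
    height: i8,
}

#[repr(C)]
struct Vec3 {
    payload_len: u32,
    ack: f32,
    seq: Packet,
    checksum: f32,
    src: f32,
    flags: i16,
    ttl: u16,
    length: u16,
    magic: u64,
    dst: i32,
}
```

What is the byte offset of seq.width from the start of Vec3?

Packet: mip_level at 0 (size 4, align 4) → ends 4; width at 4 (size 2, align 2) → ends 6; height at 6 (size 1, align 1) → ends 7; tail pad 1 to reach multiple of 4; total 8 bytes, alignment 4
payload_len at 0 (size 4, align 4) → ends 4
ack at 4 (size 4, align 4) → ends 8
seq at 8 (size 8, align 4) → ends 16
within Packet: width at 4
8 + 4 = 12

12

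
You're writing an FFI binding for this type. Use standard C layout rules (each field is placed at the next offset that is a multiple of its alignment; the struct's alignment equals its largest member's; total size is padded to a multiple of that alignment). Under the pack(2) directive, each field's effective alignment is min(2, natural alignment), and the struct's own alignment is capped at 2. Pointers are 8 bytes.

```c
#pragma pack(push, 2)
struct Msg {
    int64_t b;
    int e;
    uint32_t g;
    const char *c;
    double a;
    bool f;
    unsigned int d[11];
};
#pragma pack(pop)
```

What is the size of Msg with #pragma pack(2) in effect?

78

b at 0 (size 8, align 2) → ends 8
e at 8 (size 4, align 2) → ends 12
g at 12 (size 4, align 2) → ends 16
c at 16 (size 8, align 2) → ends 24
a at 24 (size 8, align 2) → ends 32
f at 32 (size 1, align 1) → ends 33
pad 1 to align 2 for d
d at 34 (size 44, align 2) → ends 78
total 78 bytes, alignment 2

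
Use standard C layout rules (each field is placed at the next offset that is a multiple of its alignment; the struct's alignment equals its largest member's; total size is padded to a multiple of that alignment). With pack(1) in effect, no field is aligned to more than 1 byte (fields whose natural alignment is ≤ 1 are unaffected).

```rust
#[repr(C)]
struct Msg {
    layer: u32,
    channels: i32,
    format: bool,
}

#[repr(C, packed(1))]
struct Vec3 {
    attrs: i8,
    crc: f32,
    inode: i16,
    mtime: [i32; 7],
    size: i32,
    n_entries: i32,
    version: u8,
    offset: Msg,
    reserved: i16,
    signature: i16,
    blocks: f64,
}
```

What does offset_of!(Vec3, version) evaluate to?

43

Msg: layer at 0 (size 4, align 4) → ends 4; channels at 4 (size 4, align 4) → ends 8; format at 8 (size 1, align 1) → ends 9; tail pad 3 to reach multiple of 4; total 12 bytes, alignment 4
attrs at 0 (size 1, align 1) → ends 1
crc at 1 (size 4, align 1) → ends 5
inode at 5 (size 2, align 1) → ends 7
mtime at 7 (size 28, align 1) → ends 35
size at 35 (size 4, align 1) → ends 39
n_entries at 39 (size 4, align 1) → ends 43
version at 43 (size 1, align 1) → ends 44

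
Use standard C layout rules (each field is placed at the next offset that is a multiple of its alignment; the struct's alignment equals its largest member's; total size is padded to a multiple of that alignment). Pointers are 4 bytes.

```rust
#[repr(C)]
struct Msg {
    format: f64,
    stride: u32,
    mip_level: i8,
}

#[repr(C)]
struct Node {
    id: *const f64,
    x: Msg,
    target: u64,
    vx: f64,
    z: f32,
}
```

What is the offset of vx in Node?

32

Msg: format at 0 (size 8, align 8) → ends 8; stride at 8 (size 4, align 4) → ends 12; mip_level at 12 (size 1, align 1) → ends 13; tail pad 3 to reach multiple of 8; total 16 bytes, alignment 8
id at 0 (size 4, align 4) → ends 4
pad 4 to align 8 for x
x at 8 (size 16, align 8) → ends 24
target at 24 (size 8, align 8) → ends 32
vx at 32 (size 8, align 8) → ends 40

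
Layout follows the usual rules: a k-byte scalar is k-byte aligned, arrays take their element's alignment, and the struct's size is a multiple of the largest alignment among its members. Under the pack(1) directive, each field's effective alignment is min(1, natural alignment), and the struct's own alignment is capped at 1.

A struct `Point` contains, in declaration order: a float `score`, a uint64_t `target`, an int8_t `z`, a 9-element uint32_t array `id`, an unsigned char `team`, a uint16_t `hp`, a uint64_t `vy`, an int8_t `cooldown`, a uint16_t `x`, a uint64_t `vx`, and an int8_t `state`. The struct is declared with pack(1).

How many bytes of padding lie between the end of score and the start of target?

0

@0: score [4B, align 1] → 4
@4: target [8B, align 1] → 12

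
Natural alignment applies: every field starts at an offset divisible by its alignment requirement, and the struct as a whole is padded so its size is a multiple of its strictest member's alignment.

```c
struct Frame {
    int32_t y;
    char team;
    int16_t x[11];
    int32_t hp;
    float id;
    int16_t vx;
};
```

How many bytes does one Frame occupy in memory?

0..4  y  (4B, 4-aligned)
4..5  team  (1B, 1-aligned)
5..6  -- padding (1B)
6..28  x  (22B, 2-aligned)
28..32  hp  (4B, 4-aligned)
32..36  id  (4B, 4-aligned)
36..38  vx  (2B, 2-aligned)
38..40  -- tail padding (2B)
sizeof = 40, alignof = 4

40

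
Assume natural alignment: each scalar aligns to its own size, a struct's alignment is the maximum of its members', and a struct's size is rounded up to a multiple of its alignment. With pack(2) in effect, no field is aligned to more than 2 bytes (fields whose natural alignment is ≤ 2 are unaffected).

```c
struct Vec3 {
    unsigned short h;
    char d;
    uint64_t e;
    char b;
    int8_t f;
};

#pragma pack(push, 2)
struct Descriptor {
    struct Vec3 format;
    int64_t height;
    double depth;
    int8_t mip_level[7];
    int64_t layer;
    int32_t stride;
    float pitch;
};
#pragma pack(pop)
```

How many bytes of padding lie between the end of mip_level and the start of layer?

1

Vec3: h at 0 (size 2, align 2) → ends 2; d at 2 (size 1, align 1) → ends 3; pad 5 to align 8 for e; e at 8 (size 8, align 8) → ends 16; b at 16 (size 1, align 1) → ends 17; f at 17 (size 1, align 1) → ends 18; tail pad 6 to reach multiple of 8; total 24 bytes, alignment 8
format at 0 (size 24, align 2) → ends 24
height at 24 (size 8, align 2) → ends 32
depth at 32 (size 8, align 2) → ends 40
mip_level at 40 (size 7, align 1) → ends 47
pad 1 to align 2 for layer
layer at 48 (size 8, align 2) → ends 56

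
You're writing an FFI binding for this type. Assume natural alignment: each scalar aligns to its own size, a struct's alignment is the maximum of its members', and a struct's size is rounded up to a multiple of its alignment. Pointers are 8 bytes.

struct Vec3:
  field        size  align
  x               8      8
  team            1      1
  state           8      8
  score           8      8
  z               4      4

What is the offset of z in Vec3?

32

0..8  x  (8B, 8-aligned)
8..9  team  (1B, 1-aligned)
9..16  -- padding (7B)
16..24  state  (8B, 8-aligned)
24..32  score  (8B, 8-aligned)
32..36  z  (4B, 4-aligned)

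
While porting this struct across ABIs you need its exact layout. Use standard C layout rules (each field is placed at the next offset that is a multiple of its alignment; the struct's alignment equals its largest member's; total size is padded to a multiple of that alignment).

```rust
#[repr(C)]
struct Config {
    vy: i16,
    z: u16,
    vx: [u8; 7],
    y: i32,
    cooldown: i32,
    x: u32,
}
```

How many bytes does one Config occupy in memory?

@0: vy [2B, align 2] → 2
@2: z [2B, align 2] → 4
@4: vx [7B, align 1] → 11
+1 pad (align 4)
@12: y [4B, align 4] → 16
@16: cooldown [4B, align 4] → 20
@20: x [4B, align 4] → 24
size 24, align 4

24 bytes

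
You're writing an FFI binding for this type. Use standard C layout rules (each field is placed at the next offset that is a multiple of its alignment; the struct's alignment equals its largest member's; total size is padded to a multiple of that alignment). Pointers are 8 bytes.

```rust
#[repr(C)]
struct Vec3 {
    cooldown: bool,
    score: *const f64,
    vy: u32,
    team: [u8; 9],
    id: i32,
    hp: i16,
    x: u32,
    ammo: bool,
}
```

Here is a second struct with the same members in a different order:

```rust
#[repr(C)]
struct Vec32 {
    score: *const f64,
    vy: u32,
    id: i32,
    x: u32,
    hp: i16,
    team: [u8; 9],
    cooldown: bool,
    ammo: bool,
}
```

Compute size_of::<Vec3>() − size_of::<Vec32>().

8

cooldown at 0 (size 1, align 1) → ends 1
pad 7 to align 8 for score
score at 8 (size 8, align 8) → ends 16
vy at 16 (size 4, align 4) → ends 20
team at 20 (size 9, align 1) → ends 29
pad 3 to align 4 for id
id at 32 (size 4, align 4) → ends 36
hp at 36 (size 2, align 2) → ends 38
pad 2 to align 4 for x
x at 40 (size 4, align 4) → ends 44
ammo at 44 (size 1, align 1) → ends 45
tail pad 3 to reach multiple of 8
total 48 bytes, alignment 8
— Vec32 —
score at 0 (size 8, align 8) → ends 8
vy at 8 (size 4, align 4) → ends 12
id at 12 (size 4, align 4) → ends 16
x at 16 (size 4, align 4) → ends 20
hp at 20 (size 2, align 2) → ends 22
team at 22 (size 9, align 1) → ends 31
cooldown at 31 (size 1, align 1) → ends 32
ammo at 32 (size 1, align 1) → ends 33
tail pad 7 to reach multiple of 8
total 40 bytes, alignment 8
48 − 40 = 8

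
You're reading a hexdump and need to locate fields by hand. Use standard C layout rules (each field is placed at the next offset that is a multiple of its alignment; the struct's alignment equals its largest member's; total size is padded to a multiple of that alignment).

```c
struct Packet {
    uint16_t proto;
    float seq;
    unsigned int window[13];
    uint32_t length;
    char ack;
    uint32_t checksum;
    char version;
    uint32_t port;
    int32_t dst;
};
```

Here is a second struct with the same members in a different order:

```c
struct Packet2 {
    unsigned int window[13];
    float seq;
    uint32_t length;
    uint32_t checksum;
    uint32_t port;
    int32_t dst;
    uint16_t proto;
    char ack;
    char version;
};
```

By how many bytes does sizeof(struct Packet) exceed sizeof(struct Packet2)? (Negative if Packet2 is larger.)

8

@0: proto [2B, align 2] → 2
+2 pad (align 4)
@4: seq [4B, align 4] → 8
@8: window [52B, align 4] → 60
@60: length [4B, align 4] → 64
@64: ack [1B, align 1] → 65
+3 pad (align 4)
@68: checksum [4B, align 4] → 72
@72: version [1B, align 1] → 73
+3 pad (align 4)
@76: port [4B, align 4] → 80
@80: dst [4B, align 4] → 84
size 84, align 4
— Packet2 —
@0: window [52B, align 4] → 52
@52: seq [4B, align 4] → 56
@56: length [4B, align 4] → 60
@60: checksum [4B, align 4] → 64
@64: port [4B, align 4] → 68
@68: dst [4B, align 4] → 72
@72: proto [2B, align 2] → 74
@74: ack [1B, align 1] → 75
@75: version [1B, align 1] → 76
size 76, align 4
84 − 76 = 8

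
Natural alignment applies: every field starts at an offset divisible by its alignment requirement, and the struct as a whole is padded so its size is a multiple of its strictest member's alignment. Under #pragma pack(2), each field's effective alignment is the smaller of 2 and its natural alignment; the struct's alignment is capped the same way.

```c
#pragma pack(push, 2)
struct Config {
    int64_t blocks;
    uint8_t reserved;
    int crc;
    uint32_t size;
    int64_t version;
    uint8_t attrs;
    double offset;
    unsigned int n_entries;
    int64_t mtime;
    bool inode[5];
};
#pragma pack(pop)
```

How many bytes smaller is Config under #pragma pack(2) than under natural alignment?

natural layout:
  0..8  blocks  (8B, 8-aligned)
  8..9  reserved  (1B, 1-aligned)
  9..12  -- padding (3B)
  12..16  crc  (4B, 4-aligned)
  16..20  size  (4B, 4-aligned)
  20..24  -- padding (4B)
  24..32  version  (8B, 8-aligned)
  32..33  attrs  (1B, 1-aligned)
  33..40  -- padding (7B)
  40..48  offset  (8B, 8-aligned)
  48..52  n_entries  (4B, 4-aligned)
  52..56  -- padding (4B)
  56..64  mtime  (8B, 8-aligned)
  64..69  inode  (5B, 1-aligned)
  69..72  -- tail padding (3B)
  sizeof = 72, alignof = 8
packed(2) layout:
  0..8  blocks  (8B, 2-aligned)
  8..9  reserved  (1B, 1-aligned)
  9..10  -- padding (1B)
  10..14  crc  (4B, 2-aligned)
  14..18  size  (4B, 2-aligned)
  18..26  version  (8B, 2-aligned)
  26..27  attrs  (1B, 1-aligned)
  27..28  -- padding (1B)
  28..36  offset  (8B, 2-aligned)
  36..40  n_entries  (4B, 2-aligned)
  40..48  mtime  (8B, 2-aligned)
  48..53  inode  (5B, 1-aligned)
  53..54  -- tail padding (1B)
  sizeof = 54, alignof = 2
72 − 54 = 18

18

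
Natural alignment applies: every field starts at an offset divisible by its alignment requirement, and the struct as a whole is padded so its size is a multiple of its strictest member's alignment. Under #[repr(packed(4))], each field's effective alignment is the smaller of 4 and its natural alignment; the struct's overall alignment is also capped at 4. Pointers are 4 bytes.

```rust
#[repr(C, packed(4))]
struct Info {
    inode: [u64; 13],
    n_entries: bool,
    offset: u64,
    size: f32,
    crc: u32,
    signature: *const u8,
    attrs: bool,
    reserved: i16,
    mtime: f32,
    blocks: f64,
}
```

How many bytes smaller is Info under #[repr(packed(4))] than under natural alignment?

8

natural layout:
  0..104  inode  (104B, 8-aligned)
  104..105  n_entries  (1B, 1-aligned)
  105..112  -- padding (7B)
  112..120  offset  (8B, 8-aligned)
  120..124  size  (4B, 4-aligned)
  124..128  crc  (4B, 4-aligned)
  128..132  signature  (4B, 4-aligned)
  132..133  attrs  (1B, 1-aligned)
  133..134  -- padding (1B)
  134..136  reserved  (2B, 2-aligned)
  136..140  mtime  (4B, 4-aligned)
  140..144  -- padding (4B)
  144..152  blocks  (8B, 8-aligned)
  sizeof = 152, alignof = 8
packed(4) layout:
  0..104  inode  (104B, 4-aligned)
  104..105  n_entries  (1B, 1-aligned)
  105..108  -- padding (3B)
  108..116  offset  (8B, 4-aligned)
  116..120  size  (4B, 4-aligned)
  120..124  crc  (4B, 4-aligned)
  124..128  signature  (4B, 4-aligned)
  128..129  attrs  (1B, 1-aligned)
  129..130  -- padding (1B)
  130..132  reserved  (2B, 2-aligned)
  132..136  mtime  (4B, 4-aligned)
  136..144  blocks  (8B, 4-aligned)
  sizeof = 144, alignof = 4
152 − 144 = 8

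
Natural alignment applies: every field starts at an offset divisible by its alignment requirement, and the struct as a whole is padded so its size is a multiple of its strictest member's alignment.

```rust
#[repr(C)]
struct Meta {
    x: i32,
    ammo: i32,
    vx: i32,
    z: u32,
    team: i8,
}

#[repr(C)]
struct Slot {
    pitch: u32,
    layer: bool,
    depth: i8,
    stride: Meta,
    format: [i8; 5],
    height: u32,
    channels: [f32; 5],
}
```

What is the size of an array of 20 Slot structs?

Meta: x at 0 (size 4, align 4) → ends 4; ammo at 4 (size 4, align 4) → ends 8; vx at 8 (size 4, align 4) → ends 12; z at 12 (size 4, align 4) → ends 16; team at 16 (size 1, align 1) → ends 17; tail pad 3 to reach multiple of 4; total 20 bytes, alignment 4
pitch at 0 (size 4, align 4) → ends 4
layer at 4 (size 1, align 1) → ends 5
depth at 5 (size 1, align 1) → ends 6
pad 2 to align 4 for stride
stride at 8 (size 20, align 4) → ends 28
format at 28 (size 5, align 1) → ends 33
pad 3 to align 4 for height
height at 36 (size 4, align 4) → ends 40
channels at 40 (size 20, align 4) → ends 60
total 60 bytes, alignment 4
array of 20: 20 × 60 = 1200

1200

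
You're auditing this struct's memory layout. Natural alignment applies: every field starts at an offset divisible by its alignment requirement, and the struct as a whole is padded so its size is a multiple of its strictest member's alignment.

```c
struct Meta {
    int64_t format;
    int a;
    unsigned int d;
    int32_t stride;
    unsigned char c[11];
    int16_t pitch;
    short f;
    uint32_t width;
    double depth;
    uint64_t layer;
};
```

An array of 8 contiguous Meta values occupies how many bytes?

0..8  format  (8B, 8-aligned)
8..12  a  (4B, 4-aligned)
12..16  d  (4B, 4-aligned)
16..20  stride  (4B, 4-aligned)
20..31  c  (11B, 1-aligned)
31..32  -- padding (1B)
32..34  pitch  (2B, 2-aligned)
34..36  f  (2B, 2-aligned)
36..40  width  (4B, 4-aligned)
40..48  depth  (8B, 8-aligned)
48..56  layer  (8B, 8-aligned)
sizeof = 56, alignof = 8
array of 8: 8 × 56 = 448

448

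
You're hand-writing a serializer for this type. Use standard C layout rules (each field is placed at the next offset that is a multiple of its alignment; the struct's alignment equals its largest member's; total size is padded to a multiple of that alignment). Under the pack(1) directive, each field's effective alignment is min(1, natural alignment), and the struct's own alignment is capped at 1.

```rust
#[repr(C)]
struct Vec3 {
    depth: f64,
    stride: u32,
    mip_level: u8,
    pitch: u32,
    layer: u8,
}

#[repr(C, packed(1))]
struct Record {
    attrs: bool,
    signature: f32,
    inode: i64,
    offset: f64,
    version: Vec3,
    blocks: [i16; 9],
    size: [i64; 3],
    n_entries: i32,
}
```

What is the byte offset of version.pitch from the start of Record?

37

Vec3: @0: depth [8B, align 8] → 8; @8: stride [4B, align 4] → 12; @12: mip_level [1B, align 1] → 13; +3 pad (align 4); @16: pitch [4B, align 4] → 20; @20: layer [1B, align 1] → 21; +3 tail pad (align 8); size 24, align 8
@0: attrs [1B, align 1] → 1
@1: signature [4B, align 1] → 5
@5: inode [8B, align 1] → 13
@13: offset [8B, align 1] → 21
@21: version [24B, align 1] → 45
within Vec3: pitch at 16
21 + 16 = 37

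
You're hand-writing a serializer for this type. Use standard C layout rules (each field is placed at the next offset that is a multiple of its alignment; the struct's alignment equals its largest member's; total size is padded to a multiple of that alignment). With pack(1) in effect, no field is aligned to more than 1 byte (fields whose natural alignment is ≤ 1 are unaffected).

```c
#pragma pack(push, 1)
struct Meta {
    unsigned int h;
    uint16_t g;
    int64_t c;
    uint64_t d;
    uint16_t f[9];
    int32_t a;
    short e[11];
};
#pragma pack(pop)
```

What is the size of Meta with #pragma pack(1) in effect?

h at 0 (size 4, align 1) → ends 4
g at 4 (size 2, align 1) → ends 6
c at 6 (size 8, align 1) → ends 14
d at 14 (size 8, align 1) → ends 22
f at 22 (size 18, align 1) → ends 40
a at 40 (size 4, align 1) → ends 44
e at 44 (size 22, align 1) → ends 66
total 66 bytes, alignment 1

66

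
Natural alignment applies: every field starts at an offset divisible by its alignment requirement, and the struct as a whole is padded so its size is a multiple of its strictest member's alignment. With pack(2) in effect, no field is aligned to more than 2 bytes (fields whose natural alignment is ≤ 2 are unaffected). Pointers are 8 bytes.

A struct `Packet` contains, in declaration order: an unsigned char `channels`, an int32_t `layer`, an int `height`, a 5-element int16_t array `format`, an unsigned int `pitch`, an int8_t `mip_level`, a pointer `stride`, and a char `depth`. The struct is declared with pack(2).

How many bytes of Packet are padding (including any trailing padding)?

0..1  channels  (1B, 1-aligned)
1..2  -- padding (1B)
2..6  layer  (4B, 2-aligned)
6..10  height  (4B, 2-aligned)
10..20  format  (10B, 2-aligned)
20..24  pitch  (4B, 2-aligned)
24..25  mip_level  (1B, 1-aligned)
25..26  -- padding (1B)
26..34  stride  (8B, 2-aligned)
34..35  depth  (1B, 1-aligned)
35..36  -- tail padding (1B)
sizeof = 36, alignof = 2
data bytes 33, size 36 → padding 3

3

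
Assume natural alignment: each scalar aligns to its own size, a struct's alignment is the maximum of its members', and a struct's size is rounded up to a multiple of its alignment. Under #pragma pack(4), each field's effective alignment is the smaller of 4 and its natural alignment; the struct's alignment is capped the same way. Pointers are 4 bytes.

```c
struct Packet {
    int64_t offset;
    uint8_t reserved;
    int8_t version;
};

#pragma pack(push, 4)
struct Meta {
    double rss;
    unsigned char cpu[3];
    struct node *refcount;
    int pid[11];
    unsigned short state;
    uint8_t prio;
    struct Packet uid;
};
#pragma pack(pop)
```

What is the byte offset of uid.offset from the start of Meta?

Packet: 0..8  offset  (8B, 8-aligned); 8..9  reserved  (1B, 1-aligned); 9..10  version  (1B, 1-aligned); 10..16  -- tail padding (6B); sizeof = 16, alignof = 8
0..8  rss  (8B, 4-aligned)
8..11  cpu  (3B, 1-aligned)
11..12  -- padding (1B)
12..16  refcount  (4B, 4-aligned)
16..60  pid  (44B, 4-aligned)
60..62  state  (2B, 2-aligned)
62..63  prio  (1B, 1-aligned)
63..64  -- padding (1B)
64..80  uid  (16B, 4-aligned)
within Packet: offset at 0
64 + 0 = 64

64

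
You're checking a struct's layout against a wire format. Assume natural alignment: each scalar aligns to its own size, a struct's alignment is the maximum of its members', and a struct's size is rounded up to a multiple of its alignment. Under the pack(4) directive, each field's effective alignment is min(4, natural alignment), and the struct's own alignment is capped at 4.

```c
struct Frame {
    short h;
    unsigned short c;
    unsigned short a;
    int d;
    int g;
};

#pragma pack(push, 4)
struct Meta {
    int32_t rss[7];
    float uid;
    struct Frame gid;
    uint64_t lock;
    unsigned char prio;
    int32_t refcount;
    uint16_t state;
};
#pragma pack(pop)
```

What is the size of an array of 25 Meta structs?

Frame: @0: h [2B, align 2] → 2; @2: c [2B, align 2] → 4; @4: a [2B, align 2] → 6; +2 pad (align 4); @8: d [4B, align 4] → 12; @12: g [4B, align 4] → 16; size 16, align 4
@0: rss [28B, align 4] → 28
@28: uid [4B, align 4] → 32
@32: gid [16B, align 4] → 48
@48: lock [8B, align 4] → 56
@56: prio [1B, align 1] → 57
+3 pad (align 4)
@60: refcount [4B, align 4] → 64
@64: state [2B, align 2] → 66
+2 tail pad (align 4)
size 68, align 4
array of 25: 25 × 68 = 1700

1700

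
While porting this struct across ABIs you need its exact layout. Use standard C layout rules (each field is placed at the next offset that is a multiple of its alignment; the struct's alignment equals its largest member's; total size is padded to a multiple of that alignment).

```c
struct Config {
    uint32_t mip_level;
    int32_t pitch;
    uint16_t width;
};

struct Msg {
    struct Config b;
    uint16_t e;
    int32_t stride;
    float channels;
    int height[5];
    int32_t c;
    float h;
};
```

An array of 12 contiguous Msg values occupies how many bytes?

624

Config: mip_level at 0 (size 4, align 4) → ends 4; pitch at 4 (size 4, align 4) → ends 8; width at 8 (size 2, align 2) → ends 10; tail pad 2 to reach multiple of 4; total 12 bytes, alignment 4
b at 0 (size 12, align 4) → ends 12
e at 12 (size 2, align 2) → ends 14
pad 2 to align 4 for stride
stride at 16 (size 4, align 4) → ends 20
channels at 20 (size 4, align 4) → ends 24
height at 24 (size 20, align 4) → ends 44
c at 44 (size 4, align 4) → ends 48
h at 48 (size 4, align 4) → ends 52
total 52 bytes, alignment 4
array of 12: 12 × 52 = 624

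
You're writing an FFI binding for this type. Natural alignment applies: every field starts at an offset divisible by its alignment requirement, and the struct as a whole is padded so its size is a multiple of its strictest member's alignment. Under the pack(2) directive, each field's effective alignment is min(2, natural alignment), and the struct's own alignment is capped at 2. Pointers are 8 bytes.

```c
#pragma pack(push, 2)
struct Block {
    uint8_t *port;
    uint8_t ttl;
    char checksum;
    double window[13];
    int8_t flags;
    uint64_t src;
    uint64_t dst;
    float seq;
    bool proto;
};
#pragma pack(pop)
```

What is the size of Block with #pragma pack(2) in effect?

138

0..8  port  (8B, 2-aligned)
8..9  ttl  (1B, 1-aligned)
9..10  checksum  (1B, 1-aligned)
10..114  window  (104B, 2-aligned)
114..115  flags  (1B, 1-aligned)
115..116  -- padding (1B)
116..124  src  (8B, 2-aligned)
124..132  dst  (8B, 2-aligned)
132..136  seq  (4B, 2-aligned)
136..137  proto  (1B, 1-aligned)
137..138  -- tail padding (1B)
sizeof = 138, alignof = 2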